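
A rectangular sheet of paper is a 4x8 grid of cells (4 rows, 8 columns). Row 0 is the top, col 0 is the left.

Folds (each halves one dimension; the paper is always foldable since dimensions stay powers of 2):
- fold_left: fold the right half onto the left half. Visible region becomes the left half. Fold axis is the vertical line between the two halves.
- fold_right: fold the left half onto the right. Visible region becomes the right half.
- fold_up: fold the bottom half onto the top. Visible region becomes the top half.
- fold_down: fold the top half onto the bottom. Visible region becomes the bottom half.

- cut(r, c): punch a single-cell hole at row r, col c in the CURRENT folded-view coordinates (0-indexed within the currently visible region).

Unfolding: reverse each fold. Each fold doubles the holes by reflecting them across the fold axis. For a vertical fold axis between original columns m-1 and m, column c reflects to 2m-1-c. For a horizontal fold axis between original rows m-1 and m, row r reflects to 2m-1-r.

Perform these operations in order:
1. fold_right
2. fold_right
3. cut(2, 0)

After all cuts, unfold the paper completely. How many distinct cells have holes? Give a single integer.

Op 1 fold_right: fold axis v@4; visible region now rows[0,4) x cols[4,8) = 4x4
Op 2 fold_right: fold axis v@6; visible region now rows[0,4) x cols[6,8) = 4x2
Op 3 cut(2, 0): punch at orig (2,6); cuts so far [(2, 6)]; region rows[0,4) x cols[6,8) = 4x2
Unfold 1 (reflect across v@6): 2 holes -> [(2, 5), (2, 6)]
Unfold 2 (reflect across v@4): 4 holes -> [(2, 1), (2, 2), (2, 5), (2, 6)]

Answer: 4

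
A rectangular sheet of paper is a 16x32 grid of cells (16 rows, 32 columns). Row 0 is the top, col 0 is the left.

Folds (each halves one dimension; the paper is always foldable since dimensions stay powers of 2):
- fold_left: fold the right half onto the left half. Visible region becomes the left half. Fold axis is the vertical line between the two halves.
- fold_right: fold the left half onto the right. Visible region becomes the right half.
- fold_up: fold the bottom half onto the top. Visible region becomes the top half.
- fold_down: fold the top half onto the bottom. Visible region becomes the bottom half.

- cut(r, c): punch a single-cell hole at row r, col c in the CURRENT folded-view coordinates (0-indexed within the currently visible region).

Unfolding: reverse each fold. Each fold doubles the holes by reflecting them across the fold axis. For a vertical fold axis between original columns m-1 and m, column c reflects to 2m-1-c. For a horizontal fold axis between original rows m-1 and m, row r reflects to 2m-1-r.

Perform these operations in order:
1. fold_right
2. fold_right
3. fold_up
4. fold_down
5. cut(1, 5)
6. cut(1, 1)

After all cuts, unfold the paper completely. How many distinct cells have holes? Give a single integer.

Op 1 fold_right: fold axis v@16; visible region now rows[0,16) x cols[16,32) = 16x16
Op 2 fold_right: fold axis v@24; visible region now rows[0,16) x cols[24,32) = 16x8
Op 3 fold_up: fold axis h@8; visible region now rows[0,8) x cols[24,32) = 8x8
Op 4 fold_down: fold axis h@4; visible region now rows[4,8) x cols[24,32) = 4x8
Op 5 cut(1, 5): punch at orig (5,29); cuts so far [(5, 29)]; region rows[4,8) x cols[24,32) = 4x8
Op 6 cut(1, 1): punch at orig (5,25); cuts so far [(5, 25), (5, 29)]; region rows[4,8) x cols[24,32) = 4x8
Unfold 1 (reflect across h@4): 4 holes -> [(2, 25), (2, 29), (5, 25), (5, 29)]
Unfold 2 (reflect across h@8): 8 holes -> [(2, 25), (2, 29), (5, 25), (5, 29), (10, 25), (10, 29), (13, 25), (13, 29)]
Unfold 3 (reflect across v@24): 16 holes -> [(2, 18), (2, 22), (2, 25), (2, 29), (5, 18), (5, 22), (5, 25), (5, 29), (10, 18), (10, 22), (10, 25), (10, 29), (13, 18), (13, 22), (13, 25), (13, 29)]
Unfold 4 (reflect across v@16): 32 holes -> [(2, 2), (2, 6), (2, 9), (2, 13), (2, 18), (2, 22), (2, 25), (2, 29), (5, 2), (5, 6), (5, 9), (5, 13), (5, 18), (5, 22), (5, 25), (5, 29), (10, 2), (10, 6), (10, 9), (10, 13), (10, 18), (10, 22), (10, 25), (10, 29), (13, 2), (13, 6), (13, 9), (13, 13), (13, 18), (13, 22), (13, 25), (13, 29)]

Answer: 32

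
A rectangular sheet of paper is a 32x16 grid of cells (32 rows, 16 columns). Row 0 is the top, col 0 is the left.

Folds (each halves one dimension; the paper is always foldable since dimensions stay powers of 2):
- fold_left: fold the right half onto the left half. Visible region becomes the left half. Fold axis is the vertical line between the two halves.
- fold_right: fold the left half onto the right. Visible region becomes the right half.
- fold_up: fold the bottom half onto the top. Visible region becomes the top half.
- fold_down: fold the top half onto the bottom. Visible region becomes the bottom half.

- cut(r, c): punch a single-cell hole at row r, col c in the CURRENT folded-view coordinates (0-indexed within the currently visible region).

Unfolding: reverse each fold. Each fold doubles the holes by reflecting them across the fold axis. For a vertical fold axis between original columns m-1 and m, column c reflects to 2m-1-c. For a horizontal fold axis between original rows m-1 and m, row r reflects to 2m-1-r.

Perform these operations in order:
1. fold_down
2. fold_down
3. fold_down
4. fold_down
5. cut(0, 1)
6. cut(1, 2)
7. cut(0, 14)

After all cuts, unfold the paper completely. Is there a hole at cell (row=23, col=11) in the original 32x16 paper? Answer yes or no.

Op 1 fold_down: fold axis h@16; visible region now rows[16,32) x cols[0,16) = 16x16
Op 2 fold_down: fold axis h@24; visible region now rows[24,32) x cols[0,16) = 8x16
Op 3 fold_down: fold axis h@28; visible region now rows[28,32) x cols[0,16) = 4x16
Op 4 fold_down: fold axis h@30; visible region now rows[30,32) x cols[0,16) = 2x16
Op 5 cut(0, 1): punch at orig (30,1); cuts so far [(30, 1)]; region rows[30,32) x cols[0,16) = 2x16
Op 6 cut(1, 2): punch at orig (31,2); cuts so far [(30, 1), (31, 2)]; region rows[30,32) x cols[0,16) = 2x16
Op 7 cut(0, 14): punch at orig (30,14); cuts so far [(30, 1), (30, 14), (31, 2)]; region rows[30,32) x cols[0,16) = 2x16
Unfold 1 (reflect across h@30): 6 holes -> [(28, 2), (29, 1), (29, 14), (30, 1), (30, 14), (31, 2)]
Unfold 2 (reflect across h@28): 12 holes -> [(24, 2), (25, 1), (25, 14), (26, 1), (26, 14), (27, 2), (28, 2), (29, 1), (29, 14), (30, 1), (30, 14), (31, 2)]
Unfold 3 (reflect across h@24): 24 holes -> [(16, 2), (17, 1), (17, 14), (18, 1), (18, 14), (19, 2), (20, 2), (21, 1), (21, 14), (22, 1), (22, 14), (23, 2), (24, 2), (25, 1), (25, 14), (26, 1), (26, 14), (27, 2), (28, 2), (29, 1), (29, 14), (30, 1), (30, 14), (31, 2)]
Unfold 4 (reflect across h@16): 48 holes -> [(0, 2), (1, 1), (1, 14), (2, 1), (2, 14), (3, 2), (4, 2), (5, 1), (5, 14), (6, 1), (6, 14), (7, 2), (8, 2), (9, 1), (9, 14), (10, 1), (10, 14), (11, 2), (12, 2), (13, 1), (13, 14), (14, 1), (14, 14), (15, 2), (16, 2), (17, 1), (17, 14), (18, 1), (18, 14), (19, 2), (20, 2), (21, 1), (21, 14), (22, 1), (22, 14), (23, 2), (24, 2), (25, 1), (25, 14), (26, 1), (26, 14), (27, 2), (28, 2), (29, 1), (29, 14), (30, 1), (30, 14), (31, 2)]
Holes: [(0, 2), (1, 1), (1, 14), (2, 1), (2, 14), (3, 2), (4, 2), (5, 1), (5, 14), (6, 1), (6, 14), (7, 2), (8, 2), (9, 1), (9, 14), (10, 1), (10, 14), (11, 2), (12, 2), (13, 1), (13, 14), (14, 1), (14, 14), (15, 2), (16, 2), (17, 1), (17, 14), (18, 1), (18, 14), (19, 2), (20, 2), (21, 1), (21, 14), (22, 1), (22, 14), (23, 2), (24, 2), (25, 1), (25, 14), (26, 1), (26, 14), (27, 2), (28, 2), (29, 1), (29, 14), (30, 1), (30, 14), (31, 2)]

Answer: no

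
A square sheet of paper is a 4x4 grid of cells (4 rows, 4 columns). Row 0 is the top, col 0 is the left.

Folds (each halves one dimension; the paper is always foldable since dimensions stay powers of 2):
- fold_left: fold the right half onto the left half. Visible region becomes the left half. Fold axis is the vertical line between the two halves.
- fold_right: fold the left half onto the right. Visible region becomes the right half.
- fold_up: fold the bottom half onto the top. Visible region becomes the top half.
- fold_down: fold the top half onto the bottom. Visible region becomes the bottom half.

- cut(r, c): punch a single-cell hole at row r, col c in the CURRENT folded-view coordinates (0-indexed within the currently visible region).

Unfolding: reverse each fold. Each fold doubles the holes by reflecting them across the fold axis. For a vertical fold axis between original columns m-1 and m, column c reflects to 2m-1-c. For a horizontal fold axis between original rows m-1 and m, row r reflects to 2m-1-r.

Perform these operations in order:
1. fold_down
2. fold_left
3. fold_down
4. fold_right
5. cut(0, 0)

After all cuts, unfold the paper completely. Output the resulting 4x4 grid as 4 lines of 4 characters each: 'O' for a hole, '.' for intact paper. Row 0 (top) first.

Answer: OOOO
OOOO
OOOO
OOOO

Derivation:
Op 1 fold_down: fold axis h@2; visible region now rows[2,4) x cols[0,4) = 2x4
Op 2 fold_left: fold axis v@2; visible region now rows[2,4) x cols[0,2) = 2x2
Op 3 fold_down: fold axis h@3; visible region now rows[3,4) x cols[0,2) = 1x2
Op 4 fold_right: fold axis v@1; visible region now rows[3,4) x cols[1,2) = 1x1
Op 5 cut(0, 0): punch at orig (3,1); cuts so far [(3, 1)]; region rows[3,4) x cols[1,2) = 1x1
Unfold 1 (reflect across v@1): 2 holes -> [(3, 0), (3, 1)]
Unfold 2 (reflect across h@3): 4 holes -> [(2, 0), (2, 1), (3, 0), (3, 1)]
Unfold 3 (reflect across v@2): 8 holes -> [(2, 0), (2, 1), (2, 2), (2, 3), (3, 0), (3, 1), (3, 2), (3, 3)]
Unfold 4 (reflect across h@2): 16 holes -> [(0, 0), (0, 1), (0, 2), (0, 3), (1, 0), (1, 1), (1, 2), (1, 3), (2, 0), (2, 1), (2, 2), (2, 3), (3, 0), (3, 1), (3, 2), (3, 3)]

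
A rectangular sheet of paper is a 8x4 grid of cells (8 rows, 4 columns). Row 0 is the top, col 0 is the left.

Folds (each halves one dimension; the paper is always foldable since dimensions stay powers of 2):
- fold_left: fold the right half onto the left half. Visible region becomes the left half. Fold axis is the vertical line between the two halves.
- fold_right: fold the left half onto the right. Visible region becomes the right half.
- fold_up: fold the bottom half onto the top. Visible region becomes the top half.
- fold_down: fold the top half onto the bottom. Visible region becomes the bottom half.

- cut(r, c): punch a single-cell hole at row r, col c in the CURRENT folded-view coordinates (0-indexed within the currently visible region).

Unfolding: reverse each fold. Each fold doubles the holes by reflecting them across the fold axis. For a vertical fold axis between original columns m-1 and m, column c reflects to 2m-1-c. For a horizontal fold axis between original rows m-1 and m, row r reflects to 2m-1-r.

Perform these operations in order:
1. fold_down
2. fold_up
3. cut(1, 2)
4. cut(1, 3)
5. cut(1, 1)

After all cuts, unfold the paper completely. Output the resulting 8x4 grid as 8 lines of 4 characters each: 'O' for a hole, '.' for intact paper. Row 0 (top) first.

Answer: ....
.OOO
.OOO
....
....
.OOO
.OOO
....

Derivation:
Op 1 fold_down: fold axis h@4; visible region now rows[4,8) x cols[0,4) = 4x4
Op 2 fold_up: fold axis h@6; visible region now rows[4,6) x cols[0,4) = 2x4
Op 3 cut(1, 2): punch at orig (5,2); cuts so far [(5, 2)]; region rows[4,6) x cols[0,4) = 2x4
Op 4 cut(1, 3): punch at orig (5,3); cuts so far [(5, 2), (5, 3)]; region rows[4,6) x cols[0,4) = 2x4
Op 5 cut(1, 1): punch at orig (5,1); cuts so far [(5, 1), (5, 2), (5, 3)]; region rows[4,6) x cols[0,4) = 2x4
Unfold 1 (reflect across h@6): 6 holes -> [(5, 1), (5, 2), (5, 3), (6, 1), (6, 2), (6, 3)]
Unfold 2 (reflect across h@4): 12 holes -> [(1, 1), (1, 2), (1, 3), (2, 1), (2, 2), (2, 3), (5, 1), (5, 2), (5, 3), (6, 1), (6, 2), (6, 3)]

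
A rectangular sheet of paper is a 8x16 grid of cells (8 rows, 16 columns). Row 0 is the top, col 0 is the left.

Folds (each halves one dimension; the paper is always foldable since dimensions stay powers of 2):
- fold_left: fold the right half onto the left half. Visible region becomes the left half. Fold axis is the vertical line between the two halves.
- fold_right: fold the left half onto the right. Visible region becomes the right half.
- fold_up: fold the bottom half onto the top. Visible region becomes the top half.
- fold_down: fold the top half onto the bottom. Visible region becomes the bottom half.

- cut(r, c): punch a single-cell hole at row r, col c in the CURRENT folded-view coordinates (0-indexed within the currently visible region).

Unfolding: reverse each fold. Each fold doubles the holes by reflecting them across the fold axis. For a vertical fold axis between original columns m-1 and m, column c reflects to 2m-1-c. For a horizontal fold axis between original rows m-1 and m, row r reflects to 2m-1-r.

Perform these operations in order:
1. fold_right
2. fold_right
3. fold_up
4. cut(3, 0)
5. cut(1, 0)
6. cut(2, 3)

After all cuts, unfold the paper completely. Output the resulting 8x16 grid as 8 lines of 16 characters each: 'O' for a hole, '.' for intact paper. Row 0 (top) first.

Answer: ................
...OO......OO...
O......OO......O
...OO......OO...
...OO......OO...
O......OO......O
...OO......OO...
................

Derivation:
Op 1 fold_right: fold axis v@8; visible region now rows[0,8) x cols[8,16) = 8x8
Op 2 fold_right: fold axis v@12; visible region now rows[0,8) x cols[12,16) = 8x4
Op 3 fold_up: fold axis h@4; visible region now rows[0,4) x cols[12,16) = 4x4
Op 4 cut(3, 0): punch at orig (3,12); cuts so far [(3, 12)]; region rows[0,4) x cols[12,16) = 4x4
Op 5 cut(1, 0): punch at orig (1,12); cuts so far [(1, 12), (3, 12)]; region rows[0,4) x cols[12,16) = 4x4
Op 6 cut(2, 3): punch at orig (2,15); cuts so far [(1, 12), (2, 15), (3, 12)]; region rows[0,4) x cols[12,16) = 4x4
Unfold 1 (reflect across h@4): 6 holes -> [(1, 12), (2, 15), (3, 12), (4, 12), (5, 15), (6, 12)]
Unfold 2 (reflect across v@12): 12 holes -> [(1, 11), (1, 12), (2, 8), (2, 15), (3, 11), (3, 12), (4, 11), (4, 12), (5, 8), (5, 15), (6, 11), (6, 12)]
Unfold 3 (reflect across v@8): 24 holes -> [(1, 3), (1, 4), (1, 11), (1, 12), (2, 0), (2, 7), (2, 8), (2, 15), (3, 3), (3, 4), (3, 11), (3, 12), (4, 3), (4, 4), (4, 11), (4, 12), (5, 0), (5, 7), (5, 8), (5, 15), (6, 3), (6, 4), (6, 11), (6, 12)]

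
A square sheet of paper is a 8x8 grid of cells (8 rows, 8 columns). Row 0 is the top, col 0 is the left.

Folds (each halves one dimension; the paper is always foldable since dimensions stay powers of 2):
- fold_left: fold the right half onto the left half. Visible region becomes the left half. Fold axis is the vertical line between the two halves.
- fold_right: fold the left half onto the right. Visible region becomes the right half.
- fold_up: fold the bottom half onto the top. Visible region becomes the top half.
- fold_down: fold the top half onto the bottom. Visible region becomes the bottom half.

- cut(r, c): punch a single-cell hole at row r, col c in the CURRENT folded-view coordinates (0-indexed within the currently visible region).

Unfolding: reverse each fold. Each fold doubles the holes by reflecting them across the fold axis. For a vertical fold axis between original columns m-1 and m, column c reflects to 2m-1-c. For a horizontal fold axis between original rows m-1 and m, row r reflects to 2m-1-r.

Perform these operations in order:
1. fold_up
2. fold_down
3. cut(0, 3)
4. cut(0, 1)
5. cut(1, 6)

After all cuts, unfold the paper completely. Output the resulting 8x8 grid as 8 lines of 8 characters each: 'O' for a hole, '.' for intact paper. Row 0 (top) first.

Answer: ......O.
.O.O....
.O.O....
......O.
......O.
.O.O....
.O.O....
......O.

Derivation:
Op 1 fold_up: fold axis h@4; visible region now rows[0,4) x cols[0,8) = 4x8
Op 2 fold_down: fold axis h@2; visible region now rows[2,4) x cols[0,8) = 2x8
Op 3 cut(0, 3): punch at orig (2,3); cuts so far [(2, 3)]; region rows[2,4) x cols[0,8) = 2x8
Op 4 cut(0, 1): punch at orig (2,1); cuts so far [(2, 1), (2, 3)]; region rows[2,4) x cols[0,8) = 2x8
Op 5 cut(1, 6): punch at orig (3,6); cuts so far [(2, 1), (2, 3), (3, 6)]; region rows[2,4) x cols[0,8) = 2x8
Unfold 1 (reflect across h@2): 6 holes -> [(0, 6), (1, 1), (1, 3), (2, 1), (2, 3), (3, 6)]
Unfold 2 (reflect across h@4): 12 holes -> [(0, 6), (1, 1), (1, 3), (2, 1), (2, 3), (3, 6), (4, 6), (5, 1), (5, 3), (6, 1), (6, 3), (7, 6)]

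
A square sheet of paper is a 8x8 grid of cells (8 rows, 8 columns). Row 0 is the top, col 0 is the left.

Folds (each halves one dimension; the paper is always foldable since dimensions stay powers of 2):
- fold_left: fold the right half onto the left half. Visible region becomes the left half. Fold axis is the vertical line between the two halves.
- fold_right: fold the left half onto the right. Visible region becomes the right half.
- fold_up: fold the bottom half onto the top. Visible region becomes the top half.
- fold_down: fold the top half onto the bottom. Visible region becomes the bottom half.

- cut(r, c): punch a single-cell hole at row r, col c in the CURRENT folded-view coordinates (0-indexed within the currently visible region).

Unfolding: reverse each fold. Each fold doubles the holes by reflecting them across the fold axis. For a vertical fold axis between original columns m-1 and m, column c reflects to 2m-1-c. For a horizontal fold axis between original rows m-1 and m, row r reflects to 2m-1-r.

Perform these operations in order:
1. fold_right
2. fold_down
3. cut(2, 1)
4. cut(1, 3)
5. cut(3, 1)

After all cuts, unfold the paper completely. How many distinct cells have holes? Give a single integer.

Answer: 12

Derivation:
Op 1 fold_right: fold axis v@4; visible region now rows[0,8) x cols[4,8) = 8x4
Op 2 fold_down: fold axis h@4; visible region now rows[4,8) x cols[4,8) = 4x4
Op 3 cut(2, 1): punch at orig (6,5); cuts so far [(6, 5)]; region rows[4,8) x cols[4,8) = 4x4
Op 4 cut(1, 3): punch at orig (5,7); cuts so far [(5, 7), (6, 5)]; region rows[4,8) x cols[4,8) = 4x4
Op 5 cut(3, 1): punch at orig (7,5); cuts so far [(5, 7), (6, 5), (7, 5)]; region rows[4,8) x cols[4,8) = 4x4
Unfold 1 (reflect across h@4): 6 holes -> [(0, 5), (1, 5), (2, 7), (5, 7), (6, 5), (7, 5)]
Unfold 2 (reflect across v@4): 12 holes -> [(0, 2), (0, 5), (1, 2), (1, 5), (2, 0), (2, 7), (5, 0), (5, 7), (6, 2), (6, 5), (7, 2), (7, 5)]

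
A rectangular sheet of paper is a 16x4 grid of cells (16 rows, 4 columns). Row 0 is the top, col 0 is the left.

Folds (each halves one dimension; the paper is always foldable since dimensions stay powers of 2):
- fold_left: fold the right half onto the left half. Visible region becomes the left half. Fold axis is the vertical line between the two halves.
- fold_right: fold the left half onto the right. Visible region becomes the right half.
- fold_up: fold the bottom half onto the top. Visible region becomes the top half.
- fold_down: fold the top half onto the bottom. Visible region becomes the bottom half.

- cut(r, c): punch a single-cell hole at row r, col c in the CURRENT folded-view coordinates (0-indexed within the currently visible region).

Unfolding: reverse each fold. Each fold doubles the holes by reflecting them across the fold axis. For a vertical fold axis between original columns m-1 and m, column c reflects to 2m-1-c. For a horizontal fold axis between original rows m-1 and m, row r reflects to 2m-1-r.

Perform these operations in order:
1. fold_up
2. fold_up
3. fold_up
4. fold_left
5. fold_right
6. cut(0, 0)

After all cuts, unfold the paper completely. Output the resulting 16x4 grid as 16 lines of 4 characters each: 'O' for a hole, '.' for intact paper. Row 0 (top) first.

Op 1 fold_up: fold axis h@8; visible region now rows[0,8) x cols[0,4) = 8x4
Op 2 fold_up: fold axis h@4; visible region now rows[0,4) x cols[0,4) = 4x4
Op 3 fold_up: fold axis h@2; visible region now rows[0,2) x cols[0,4) = 2x4
Op 4 fold_left: fold axis v@2; visible region now rows[0,2) x cols[0,2) = 2x2
Op 5 fold_right: fold axis v@1; visible region now rows[0,2) x cols[1,2) = 2x1
Op 6 cut(0, 0): punch at orig (0,1); cuts so far [(0, 1)]; region rows[0,2) x cols[1,2) = 2x1
Unfold 1 (reflect across v@1): 2 holes -> [(0, 0), (0, 1)]
Unfold 2 (reflect across v@2): 4 holes -> [(0, 0), (0, 1), (0, 2), (0, 3)]
Unfold 3 (reflect across h@2): 8 holes -> [(0, 0), (0, 1), (0, 2), (0, 3), (3, 0), (3, 1), (3, 2), (3, 3)]
Unfold 4 (reflect across h@4): 16 holes -> [(0, 0), (0, 1), (0, 2), (0, 3), (3, 0), (3, 1), (3, 2), (3, 3), (4, 0), (4, 1), (4, 2), (4, 3), (7, 0), (7, 1), (7, 2), (7, 3)]
Unfold 5 (reflect across h@8): 32 holes -> [(0, 0), (0, 1), (0, 2), (0, 3), (3, 0), (3, 1), (3, 2), (3, 3), (4, 0), (4, 1), (4, 2), (4, 3), (7, 0), (7, 1), (7, 2), (7, 3), (8, 0), (8, 1), (8, 2), (8, 3), (11, 0), (11, 1), (11, 2), (11, 3), (12, 0), (12, 1), (12, 2), (12, 3), (15, 0), (15, 1), (15, 2), (15, 3)]

Answer: OOOO
....
....
OOOO
OOOO
....
....
OOOO
OOOO
....
....
OOOO
OOOO
....
....
OOOO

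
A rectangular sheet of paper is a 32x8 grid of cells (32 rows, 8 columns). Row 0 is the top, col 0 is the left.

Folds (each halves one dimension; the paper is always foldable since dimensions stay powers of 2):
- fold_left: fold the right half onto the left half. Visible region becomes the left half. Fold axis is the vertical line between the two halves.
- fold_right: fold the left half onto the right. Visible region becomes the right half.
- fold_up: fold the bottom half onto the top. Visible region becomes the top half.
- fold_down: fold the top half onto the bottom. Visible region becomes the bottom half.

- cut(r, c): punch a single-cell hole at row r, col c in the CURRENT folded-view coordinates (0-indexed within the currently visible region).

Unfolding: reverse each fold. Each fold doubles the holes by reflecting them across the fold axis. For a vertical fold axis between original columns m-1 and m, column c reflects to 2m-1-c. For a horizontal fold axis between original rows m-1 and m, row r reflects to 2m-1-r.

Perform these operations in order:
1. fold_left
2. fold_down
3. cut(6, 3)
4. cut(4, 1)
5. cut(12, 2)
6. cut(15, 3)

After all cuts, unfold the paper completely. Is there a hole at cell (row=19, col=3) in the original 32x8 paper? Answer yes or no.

Op 1 fold_left: fold axis v@4; visible region now rows[0,32) x cols[0,4) = 32x4
Op 2 fold_down: fold axis h@16; visible region now rows[16,32) x cols[0,4) = 16x4
Op 3 cut(6, 3): punch at orig (22,3); cuts so far [(22, 3)]; region rows[16,32) x cols[0,4) = 16x4
Op 4 cut(4, 1): punch at orig (20,1); cuts so far [(20, 1), (22, 3)]; region rows[16,32) x cols[0,4) = 16x4
Op 5 cut(12, 2): punch at orig (28,2); cuts so far [(20, 1), (22, 3), (28, 2)]; region rows[16,32) x cols[0,4) = 16x4
Op 6 cut(15, 3): punch at orig (31,3); cuts so far [(20, 1), (22, 3), (28, 2), (31, 3)]; region rows[16,32) x cols[0,4) = 16x4
Unfold 1 (reflect across h@16): 8 holes -> [(0, 3), (3, 2), (9, 3), (11, 1), (20, 1), (22, 3), (28, 2), (31, 3)]
Unfold 2 (reflect across v@4): 16 holes -> [(0, 3), (0, 4), (3, 2), (3, 5), (9, 3), (9, 4), (11, 1), (11, 6), (20, 1), (20, 6), (22, 3), (22, 4), (28, 2), (28, 5), (31, 3), (31, 4)]
Holes: [(0, 3), (0, 4), (3, 2), (3, 5), (9, 3), (9, 4), (11, 1), (11, 6), (20, 1), (20, 6), (22, 3), (22, 4), (28, 2), (28, 5), (31, 3), (31, 4)]

Answer: no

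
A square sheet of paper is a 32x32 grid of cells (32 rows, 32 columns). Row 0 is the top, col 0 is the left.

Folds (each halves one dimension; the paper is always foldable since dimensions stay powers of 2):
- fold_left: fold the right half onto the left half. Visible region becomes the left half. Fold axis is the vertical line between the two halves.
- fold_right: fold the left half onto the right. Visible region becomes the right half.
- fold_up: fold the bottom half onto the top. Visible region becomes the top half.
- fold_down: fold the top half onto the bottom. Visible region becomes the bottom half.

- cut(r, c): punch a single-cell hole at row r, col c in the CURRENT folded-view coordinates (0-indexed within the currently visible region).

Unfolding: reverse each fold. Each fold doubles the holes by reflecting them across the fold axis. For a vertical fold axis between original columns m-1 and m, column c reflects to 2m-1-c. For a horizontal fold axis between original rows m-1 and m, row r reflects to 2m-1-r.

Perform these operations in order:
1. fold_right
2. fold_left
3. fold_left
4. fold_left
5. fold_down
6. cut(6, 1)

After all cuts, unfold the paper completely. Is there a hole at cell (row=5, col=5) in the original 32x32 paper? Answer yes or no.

Op 1 fold_right: fold axis v@16; visible region now rows[0,32) x cols[16,32) = 32x16
Op 2 fold_left: fold axis v@24; visible region now rows[0,32) x cols[16,24) = 32x8
Op 3 fold_left: fold axis v@20; visible region now rows[0,32) x cols[16,20) = 32x4
Op 4 fold_left: fold axis v@18; visible region now rows[0,32) x cols[16,18) = 32x2
Op 5 fold_down: fold axis h@16; visible region now rows[16,32) x cols[16,18) = 16x2
Op 6 cut(6, 1): punch at orig (22,17); cuts so far [(22, 17)]; region rows[16,32) x cols[16,18) = 16x2
Unfold 1 (reflect across h@16): 2 holes -> [(9, 17), (22, 17)]
Unfold 2 (reflect across v@18): 4 holes -> [(9, 17), (9, 18), (22, 17), (22, 18)]
Unfold 3 (reflect across v@20): 8 holes -> [(9, 17), (9, 18), (9, 21), (9, 22), (22, 17), (22, 18), (22, 21), (22, 22)]
Unfold 4 (reflect across v@24): 16 holes -> [(9, 17), (9, 18), (9, 21), (9, 22), (9, 25), (9, 26), (9, 29), (9, 30), (22, 17), (22, 18), (22, 21), (22, 22), (22, 25), (22, 26), (22, 29), (22, 30)]
Unfold 5 (reflect across v@16): 32 holes -> [(9, 1), (9, 2), (9, 5), (9, 6), (9, 9), (9, 10), (9, 13), (9, 14), (9, 17), (9, 18), (9, 21), (9, 22), (9, 25), (9, 26), (9, 29), (9, 30), (22, 1), (22, 2), (22, 5), (22, 6), (22, 9), (22, 10), (22, 13), (22, 14), (22, 17), (22, 18), (22, 21), (22, 22), (22, 25), (22, 26), (22, 29), (22, 30)]
Holes: [(9, 1), (9, 2), (9, 5), (9, 6), (9, 9), (9, 10), (9, 13), (9, 14), (9, 17), (9, 18), (9, 21), (9, 22), (9, 25), (9, 26), (9, 29), (9, 30), (22, 1), (22, 2), (22, 5), (22, 6), (22, 9), (22, 10), (22, 13), (22, 14), (22, 17), (22, 18), (22, 21), (22, 22), (22, 25), (22, 26), (22, 29), (22, 30)]

Answer: no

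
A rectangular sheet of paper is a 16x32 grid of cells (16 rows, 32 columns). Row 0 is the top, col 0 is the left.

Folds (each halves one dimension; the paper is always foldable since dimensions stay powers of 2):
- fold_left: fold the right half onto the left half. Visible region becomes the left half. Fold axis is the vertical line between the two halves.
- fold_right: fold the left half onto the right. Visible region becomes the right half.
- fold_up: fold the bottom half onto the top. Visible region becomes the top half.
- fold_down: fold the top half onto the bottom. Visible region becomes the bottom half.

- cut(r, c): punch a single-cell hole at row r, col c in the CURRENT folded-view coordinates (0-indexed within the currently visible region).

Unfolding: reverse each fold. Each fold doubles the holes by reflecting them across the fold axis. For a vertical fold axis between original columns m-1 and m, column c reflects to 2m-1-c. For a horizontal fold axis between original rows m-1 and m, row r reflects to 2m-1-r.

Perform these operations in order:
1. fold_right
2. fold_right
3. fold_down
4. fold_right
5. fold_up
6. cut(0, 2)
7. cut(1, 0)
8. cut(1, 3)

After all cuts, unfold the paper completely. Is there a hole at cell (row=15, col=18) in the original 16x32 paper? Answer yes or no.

Op 1 fold_right: fold axis v@16; visible region now rows[0,16) x cols[16,32) = 16x16
Op 2 fold_right: fold axis v@24; visible region now rows[0,16) x cols[24,32) = 16x8
Op 3 fold_down: fold axis h@8; visible region now rows[8,16) x cols[24,32) = 8x8
Op 4 fold_right: fold axis v@28; visible region now rows[8,16) x cols[28,32) = 8x4
Op 5 fold_up: fold axis h@12; visible region now rows[8,12) x cols[28,32) = 4x4
Op 6 cut(0, 2): punch at orig (8,30); cuts so far [(8, 30)]; region rows[8,12) x cols[28,32) = 4x4
Op 7 cut(1, 0): punch at orig (9,28); cuts so far [(8, 30), (9, 28)]; region rows[8,12) x cols[28,32) = 4x4
Op 8 cut(1, 3): punch at orig (9,31); cuts so far [(8, 30), (9, 28), (9, 31)]; region rows[8,12) x cols[28,32) = 4x4
Unfold 1 (reflect across h@12): 6 holes -> [(8, 30), (9, 28), (9, 31), (14, 28), (14, 31), (15, 30)]
Unfold 2 (reflect across v@28): 12 holes -> [(8, 25), (8, 30), (9, 24), (9, 27), (9, 28), (9, 31), (14, 24), (14, 27), (14, 28), (14, 31), (15, 25), (15, 30)]
Unfold 3 (reflect across h@8): 24 holes -> [(0, 25), (0, 30), (1, 24), (1, 27), (1, 28), (1, 31), (6, 24), (6, 27), (6, 28), (6, 31), (7, 25), (7, 30), (8, 25), (8, 30), (9, 24), (9, 27), (9, 28), (9, 31), (14, 24), (14, 27), (14, 28), (14, 31), (15, 25), (15, 30)]
Unfold 4 (reflect across v@24): 48 holes -> [(0, 17), (0, 22), (0, 25), (0, 30), (1, 16), (1, 19), (1, 20), (1, 23), (1, 24), (1, 27), (1, 28), (1, 31), (6, 16), (6, 19), (6, 20), (6, 23), (6, 24), (6, 27), (6, 28), (6, 31), (7, 17), (7, 22), (7, 25), (7, 30), (8, 17), (8, 22), (8, 25), (8, 30), (9, 16), (9, 19), (9, 20), (9, 23), (9, 24), (9, 27), (9, 28), (9, 31), (14, 16), (14, 19), (14, 20), (14, 23), (14, 24), (14, 27), (14, 28), (14, 31), (15, 17), (15, 22), (15, 25), (15, 30)]
Unfold 5 (reflect across v@16): 96 holes -> [(0, 1), (0, 6), (0, 9), (0, 14), (0, 17), (0, 22), (0, 25), (0, 30), (1, 0), (1, 3), (1, 4), (1, 7), (1, 8), (1, 11), (1, 12), (1, 15), (1, 16), (1, 19), (1, 20), (1, 23), (1, 24), (1, 27), (1, 28), (1, 31), (6, 0), (6, 3), (6, 4), (6, 7), (6, 8), (6, 11), (6, 12), (6, 15), (6, 16), (6, 19), (6, 20), (6, 23), (6, 24), (6, 27), (6, 28), (6, 31), (7, 1), (7, 6), (7, 9), (7, 14), (7, 17), (7, 22), (7, 25), (7, 30), (8, 1), (8, 6), (8, 9), (8, 14), (8, 17), (8, 22), (8, 25), (8, 30), (9, 0), (9, 3), (9, 4), (9, 7), (9, 8), (9, 11), (9, 12), (9, 15), (9, 16), (9, 19), (9, 20), (9, 23), (9, 24), (9, 27), (9, 28), (9, 31), (14, 0), (14, 3), (14, 4), (14, 7), (14, 8), (14, 11), (14, 12), (14, 15), (14, 16), (14, 19), (14, 20), (14, 23), (14, 24), (14, 27), (14, 28), (14, 31), (15, 1), (15, 6), (15, 9), (15, 14), (15, 17), (15, 22), (15, 25), (15, 30)]
Holes: [(0, 1), (0, 6), (0, 9), (0, 14), (0, 17), (0, 22), (0, 25), (0, 30), (1, 0), (1, 3), (1, 4), (1, 7), (1, 8), (1, 11), (1, 12), (1, 15), (1, 16), (1, 19), (1, 20), (1, 23), (1, 24), (1, 27), (1, 28), (1, 31), (6, 0), (6, 3), (6, 4), (6, 7), (6, 8), (6, 11), (6, 12), (6, 15), (6, 16), (6, 19), (6, 20), (6, 23), (6, 24), (6, 27), (6, 28), (6, 31), (7, 1), (7, 6), (7, 9), (7, 14), (7, 17), (7, 22), (7, 25), (7, 30), (8, 1), (8, 6), (8, 9), (8, 14), (8, 17), (8, 22), (8, 25), (8, 30), (9, 0), (9, 3), (9, 4), (9, 7), (9, 8), (9, 11), (9, 12), (9, 15), (9, 16), (9, 19), (9, 20), (9, 23), (9, 24), (9, 27), (9, 28), (9, 31), (14, 0), (14, 3), (14, 4), (14, 7), (14, 8), (14, 11), (14, 12), (14, 15), (14, 16), (14, 19), (14, 20), (14, 23), (14, 24), (14, 27), (14, 28), (14, 31), (15, 1), (15, 6), (15, 9), (15, 14), (15, 17), (15, 22), (15, 25), (15, 30)]

Answer: no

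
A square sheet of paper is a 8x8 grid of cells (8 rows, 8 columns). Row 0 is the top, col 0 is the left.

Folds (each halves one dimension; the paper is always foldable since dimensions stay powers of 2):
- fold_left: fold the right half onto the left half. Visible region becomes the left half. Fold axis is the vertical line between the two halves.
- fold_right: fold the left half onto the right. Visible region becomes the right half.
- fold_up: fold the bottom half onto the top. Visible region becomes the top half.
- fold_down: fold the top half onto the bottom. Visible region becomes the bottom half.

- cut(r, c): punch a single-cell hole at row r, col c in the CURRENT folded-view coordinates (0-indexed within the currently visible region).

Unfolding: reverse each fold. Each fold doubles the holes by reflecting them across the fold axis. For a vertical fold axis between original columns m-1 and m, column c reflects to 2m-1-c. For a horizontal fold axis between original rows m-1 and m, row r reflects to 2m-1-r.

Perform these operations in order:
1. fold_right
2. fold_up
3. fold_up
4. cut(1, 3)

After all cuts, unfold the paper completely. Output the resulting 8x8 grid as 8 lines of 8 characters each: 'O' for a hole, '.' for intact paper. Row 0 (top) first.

Op 1 fold_right: fold axis v@4; visible region now rows[0,8) x cols[4,8) = 8x4
Op 2 fold_up: fold axis h@4; visible region now rows[0,4) x cols[4,8) = 4x4
Op 3 fold_up: fold axis h@2; visible region now rows[0,2) x cols[4,8) = 2x4
Op 4 cut(1, 3): punch at orig (1,7); cuts so far [(1, 7)]; region rows[0,2) x cols[4,8) = 2x4
Unfold 1 (reflect across h@2): 2 holes -> [(1, 7), (2, 7)]
Unfold 2 (reflect across h@4): 4 holes -> [(1, 7), (2, 7), (5, 7), (6, 7)]
Unfold 3 (reflect across v@4): 8 holes -> [(1, 0), (1, 7), (2, 0), (2, 7), (5, 0), (5, 7), (6, 0), (6, 7)]

Answer: ........
O......O
O......O
........
........
O......O
O......O
........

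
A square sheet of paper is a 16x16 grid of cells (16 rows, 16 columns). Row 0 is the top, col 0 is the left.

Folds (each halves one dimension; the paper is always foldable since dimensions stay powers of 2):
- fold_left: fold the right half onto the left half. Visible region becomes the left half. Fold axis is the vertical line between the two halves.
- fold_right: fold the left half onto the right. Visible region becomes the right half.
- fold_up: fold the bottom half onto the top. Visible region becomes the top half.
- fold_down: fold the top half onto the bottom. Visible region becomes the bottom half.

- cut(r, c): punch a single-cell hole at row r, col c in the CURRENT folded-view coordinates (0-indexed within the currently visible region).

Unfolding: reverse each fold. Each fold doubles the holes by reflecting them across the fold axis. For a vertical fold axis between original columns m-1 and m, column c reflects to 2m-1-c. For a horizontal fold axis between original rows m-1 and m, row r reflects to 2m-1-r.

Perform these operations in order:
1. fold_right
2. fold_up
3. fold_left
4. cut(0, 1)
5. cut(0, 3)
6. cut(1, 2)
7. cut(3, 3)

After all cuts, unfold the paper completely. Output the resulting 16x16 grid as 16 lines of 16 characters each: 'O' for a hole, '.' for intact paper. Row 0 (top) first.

Op 1 fold_right: fold axis v@8; visible region now rows[0,16) x cols[8,16) = 16x8
Op 2 fold_up: fold axis h@8; visible region now rows[0,8) x cols[8,16) = 8x8
Op 3 fold_left: fold axis v@12; visible region now rows[0,8) x cols[8,12) = 8x4
Op 4 cut(0, 1): punch at orig (0,9); cuts so far [(0, 9)]; region rows[0,8) x cols[8,12) = 8x4
Op 5 cut(0, 3): punch at orig (0,11); cuts so far [(0, 9), (0, 11)]; region rows[0,8) x cols[8,12) = 8x4
Op 6 cut(1, 2): punch at orig (1,10); cuts so far [(0, 9), (0, 11), (1, 10)]; region rows[0,8) x cols[8,12) = 8x4
Op 7 cut(3, 3): punch at orig (3,11); cuts so far [(0, 9), (0, 11), (1, 10), (3, 11)]; region rows[0,8) x cols[8,12) = 8x4
Unfold 1 (reflect across v@12): 8 holes -> [(0, 9), (0, 11), (0, 12), (0, 14), (1, 10), (1, 13), (3, 11), (3, 12)]
Unfold 2 (reflect across h@8): 16 holes -> [(0, 9), (0, 11), (0, 12), (0, 14), (1, 10), (1, 13), (3, 11), (3, 12), (12, 11), (12, 12), (14, 10), (14, 13), (15, 9), (15, 11), (15, 12), (15, 14)]
Unfold 3 (reflect across v@8): 32 holes -> [(0, 1), (0, 3), (0, 4), (0, 6), (0, 9), (0, 11), (0, 12), (0, 14), (1, 2), (1, 5), (1, 10), (1, 13), (3, 3), (3, 4), (3, 11), (3, 12), (12, 3), (12, 4), (12, 11), (12, 12), (14, 2), (14, 5), (14, 10), (14, 13), (15, 1), (15, 3), (15, 4), (15, 6), (15, 9), (15, 11), (15, 12), (15, 14)]

Answer: .O.OO.O..O.OO.O.
..O..O....O..O..
................
...OO......OO...
................
................
................
................
................
................
................
................
...OO......OO...
................
..O..O....O..O..
.O.OO.O..O.OO.O.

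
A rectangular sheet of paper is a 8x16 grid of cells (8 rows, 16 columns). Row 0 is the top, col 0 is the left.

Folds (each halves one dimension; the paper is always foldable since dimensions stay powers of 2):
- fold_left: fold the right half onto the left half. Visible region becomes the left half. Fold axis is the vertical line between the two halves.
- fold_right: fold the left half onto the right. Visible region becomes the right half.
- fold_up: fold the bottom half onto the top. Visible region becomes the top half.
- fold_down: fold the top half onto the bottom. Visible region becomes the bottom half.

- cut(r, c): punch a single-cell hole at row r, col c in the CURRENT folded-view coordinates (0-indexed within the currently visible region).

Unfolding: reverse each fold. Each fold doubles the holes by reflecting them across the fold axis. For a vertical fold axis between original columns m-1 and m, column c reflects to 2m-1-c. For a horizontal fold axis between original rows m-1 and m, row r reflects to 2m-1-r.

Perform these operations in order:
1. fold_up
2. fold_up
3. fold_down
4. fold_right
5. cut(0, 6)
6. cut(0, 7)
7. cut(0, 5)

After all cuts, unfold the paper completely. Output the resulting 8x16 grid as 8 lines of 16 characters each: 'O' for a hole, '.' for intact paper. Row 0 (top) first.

Op 1 fold_up: fold axis h@4; visible region now rows[0,4) x cols[0,16) = 4x16
Op 2 fold_up: fold axis h@2; visible region now rows[0,2) x cols[0,16) = 2x16
Op 3 fold_down: fold axis h@1; visible region now rows[1,2) x cols[0,16) = 1x16
Op 4 fold_right: fold axis v@8; visible region now rows[1,2) x cols[8,16) = 1x8
Op 5 cut(0, 6): punch at orig (1,14); cuts so far [(1, 14)]; region rows[1,2) x cols[8,16) = 1x8
Op 6 cut(0, 7): punch at orig (1,15); cuts so far [(1, 14), (1, 15)]; region rows[1,2) x cols[8,16) = 1x8
Op 7 cut(0, 5): punch at orig (1,13); cuts so far [(1, 13), (1, 14), (1, 15)]; region rows[1,2) x cols[8,16) = 1x8
Unfold 1 (reflect across v@8): 6 holes -> [(1, 0), (1, 1), (1, 2), (1, 13), (1, 14), (1, 15)]
Unfold 2 (reflect across h@1): 12 holes -> [(0, 0), (0, 1), (0, 2), (0, 13), (0, 14), (0, 15), (1, 0), (1, 1), (1, 2), (1, 13), (1, 14), (1, 15)]
Unfold 3 (reflect across h@2): 24 holes -> [(0, 0), (0, 1), (0, 2), (0, 13), (0, 14), (0, 15), (1, 0), (1, 1), (1, 2), (1, 13), (1, 14), (1, 15), (2, 0), (2, 1), (2, 2), (2, 13), (2, 14), (2, 15), (3, 0), (3, 1), (3, 2), (3, 13), (3, 14), (3, 15)]
Unfold 4 (reflect across h@4): 48 holes -> [(0, 0), (0, 1), (0, 2), (0, 13), (0, 14), (0, 15), (1, 0), (1, 1), (1, 2), (1, 13), (1, 14), (1, 15), (2, 0), (2, 1), (2, 2), (2, 13), (2, 14), (2, 15), (3, 0), (3, 1), (3, 2), (3, 13), (3, 14), (3, 15), (4, 0), (4, 1), (4, 2), (4, 13), (4, 14), (4, 15), (5, 0), (5, 1), (5, 2), (5, 13), (5, 14), (5, 15), (6, 0), (6, 1), (6, 2), (6, 13), (6, 14), (6, 15), (7, 0), (7, 1), (7, 2), (7, 13), (7, 14), (7, 15)]

Answer: OOO..........OOO
OOO..........OOO
OOO..........OOO
OOO..........OOO
OOO..........OOO
OOO..........OOO
OOO..........OOO
OOO..........OOO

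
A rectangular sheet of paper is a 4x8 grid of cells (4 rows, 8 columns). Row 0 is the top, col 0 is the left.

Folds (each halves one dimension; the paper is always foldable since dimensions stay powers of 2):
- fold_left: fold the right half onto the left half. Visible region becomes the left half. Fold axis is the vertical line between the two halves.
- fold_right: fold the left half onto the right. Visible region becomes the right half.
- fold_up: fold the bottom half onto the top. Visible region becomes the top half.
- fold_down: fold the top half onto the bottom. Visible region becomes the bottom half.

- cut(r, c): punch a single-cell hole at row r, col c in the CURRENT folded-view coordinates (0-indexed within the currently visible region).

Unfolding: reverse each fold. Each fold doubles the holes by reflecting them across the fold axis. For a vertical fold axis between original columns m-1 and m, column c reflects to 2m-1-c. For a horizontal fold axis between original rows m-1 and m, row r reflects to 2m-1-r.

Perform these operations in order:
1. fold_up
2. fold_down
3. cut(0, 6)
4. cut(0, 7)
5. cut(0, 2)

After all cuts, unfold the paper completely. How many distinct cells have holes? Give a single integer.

Answer: 12

Derivation:
Op 1 fold_up: fold axis h@2; visible region now rows[0,2) x cols[0,8) = 2x8
Op 2 fold_down: fold axis h@1; visible region now rows[1,2) x cols[0,8) = 1x8
Op 3 cut(0, 6): punch at orig (1,6); cuts so far [(1, 6)]; region rows[1,2) x cols[0,8) = 1x8
Op 4 cut(0, 7): punch at orig (1,7); cuts so far [(1, 6), (1, 7)]; region rows[1,2) x cols[0,8) = 1x8
Op 5 cut(0, 2): punch at orig (1,2); cuts so far [(1, 2), (1, 6), (1, 7)]; region rows[1,2) x cols[0,8) = 1x8
Unfold 1 (reflect across h@1): 6 holes -> [(0, 2), (0, 6), (0, 7), (1, 2), (1, 6), (1, 7)]
Unfold 2 (reflect across h@2): 12 holes -> [(0, 2), (0, 6), (0, 7), (1, 2), (1, 6), (1, 7), (2, 2), (2, 6), (2, 7), (3, 2), (3, 6), (3, 7)]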